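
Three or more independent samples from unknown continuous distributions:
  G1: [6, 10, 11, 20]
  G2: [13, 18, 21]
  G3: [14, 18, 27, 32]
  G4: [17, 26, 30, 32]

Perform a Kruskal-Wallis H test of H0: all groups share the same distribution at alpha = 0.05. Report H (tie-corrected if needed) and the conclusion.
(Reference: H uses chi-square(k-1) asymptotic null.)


Step 1: Combine all N = 15 observations and assign midranks.
sorted (value, group, rank): (6,G1,1), (10,G1,2), (11,G1,3), (13,G2,4), (14,G3,5), (17,G4,6), (18,G2,7.5), (18,G3,7.5), (20,G1,9), (21,G2,10), (26,G4,11), (27,G3,12), (30,G4,13), (32,G3,14.5), (32,G4,14.5)
Step 2: Sum ranks within each group.
R_1 = 15 (n_1 = 4)
R_2 = 21.5 (n_2 = 3)
R_3 = 39 (n_3 = 4)
R_4 = 44.5 (n_4 = 4)
Step 3: H = 12/(N(N+1)) * sum(R_i^2/n_i) - 3(N+1)
     = 12/(15*16) * (15^2/4 + 21.5^2/3 + 39^2/4 + 44.5^2/4) - 3*16
     = 0.050000 * 1085.65 - 48
     = 6.282292.
Step 4: Ties present; correction factor C = 1 - 12/(15^3 - 15) = 0.996429. Corrected H = 6.282292 / 0.996429 = 6.304809.
Step 5: Under H0, H ~ chi^2(3); p-value = 0.097687.
Step 6: alpha = 0.05. fail to reject H0.

H = 6.3048, df = 3, p = 0.097687, fail to reject H0.


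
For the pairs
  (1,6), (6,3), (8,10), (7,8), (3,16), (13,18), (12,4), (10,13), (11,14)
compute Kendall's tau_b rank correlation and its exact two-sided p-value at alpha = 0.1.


Step 1: Enumerate the 36 unordered pairs (i,j) with i<j and classify each by sign(x_j-x_i) * sign(y_j-y_i).
  (1,2):dx=+5,dy=-3->D; (1,3):dx=+7,dy=+4->C; (1,4):dx=+6,dy=+2->C; (1,5):dx=+2,dy=+10->C
  (1,6):dx=+12,dy=+12->C; (1,7):dx=+11,dy=-2->D; (1,8):dx=+9,dy=+7->C; (1,9):dx=+10,dy=+8->C
  (2,3):dx=+2,dy=+7->C; (2,4):dx=+1,dy=+5->C; (2,5):dx=-3,dy=+13->D; (2,6):dx=+7,dy=+15->C
  (2,7):dx=+6,dy=+1->C; (2,8):dx=+4,dy=+10->C; (2,9):dx=+5,dy=+11->C; (3,4):dx=-1,dy=-2->C
  (3,5):dx=-5,dy=+6->D; (3,6):dx=+5,dy=+8->C; (3,7):dx=+4,dy=-6->D; (3,8):dx=+2,dy=+3->C
  (3,9):dx=+3,dy=+4->C; (4,5):dx=-4,dy=+8->D; (4,6):dx=+6,dy=+10->C; (4,7):dx=+5,dy=-4->D
  (4,8):dx=+3,dy=+5->C; (4,9):dx=+4,dy=+6->C; (5,6):dx=+10,dy=+2->C; (5,7):dx=+9,dy=-12->D
  (5,8):dx=+7,dy=-3->D; (5,9):dx=+8,dy=-2->D; (6,7):dx=-1,dy=-14->C; (6,8):dx=-3,dy=-5->C
  (6,9):dx=-2,dy=-4->C; (7,8):dx=-2,dy=+9->D; (7,9):dx=-1,dy=+10->D; (8,9):dx=+1,dy=+1->C
Step 2: C = 24, D = 12, total pairs = 36.
Step 3: tau = (C - D)/(n(n-1)/2) = (24 - 12)/36 = 0.333333.
Step 4: Exact two-sided p-value (enumerate n! = 362880 permutations of y under H0): p = 0.259518.
Step 5: alpha = 0.1. fail to reject H0.

tau_b = 0.3333 (C=24, D=12), p = 0.259518, fail to reject H0.


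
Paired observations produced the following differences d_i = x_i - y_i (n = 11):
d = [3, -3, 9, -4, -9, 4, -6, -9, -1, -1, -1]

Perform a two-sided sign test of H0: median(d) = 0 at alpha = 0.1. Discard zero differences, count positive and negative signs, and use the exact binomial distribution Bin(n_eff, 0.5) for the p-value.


Step 1: Discard zero differences. Original n = 11; n_eff = number of nonzero differences = 11.
Nonzero differences (with sign): +3, -3, +9, -4, -9, +4, -6, -9, -1, -1, -1
Step 2: Count signs: positive = 3, negative = 8.
Step 3: Under H0: P(positive) = 0.5, so the number of positives S ~ Bin(11, 0.5).
Step 4: Two-sided exact p-value = sum of Bin(11,0.5) probabilities at or below the observed probability = 0.226562.
Step 5: alpha = 0.1. fail to reject H0.

n_eff = 11, pos = 3, neg = 8, p = 0.226562, fail to reject H0.


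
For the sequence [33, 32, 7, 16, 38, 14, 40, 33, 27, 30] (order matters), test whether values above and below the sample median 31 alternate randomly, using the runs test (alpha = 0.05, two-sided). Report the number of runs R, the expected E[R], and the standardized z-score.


Step 1: Compute median = 31; label A = above, B = below.
Labels in order: AABBABAABB  (n_A = 5, n_B = 5)
Step 2: Count runs R = 6.
Step 3: Under H0 (random ordering), E[R] = 2*n_A*n_B/(n_A+n_B) + 1 = 2*5*5/10 + 1 = 6.0000.
        Var[R] = 2*n_A*n_B*(2*n_A*n_B - n_A - n_B) / ((n_A+n_B)^2 * (n_A+n_B-1)) = 2000/900 = 2.2222.
        SD[R] = 1.4907.
Step 4: R = E[R], so z = 0 with no continuity correction.
Step 5: Two-sided p-value via normal approximation = 2*(1 - Phi(|z|)) = 1.000000.
Step 6: alpha = 0.05. fail to reject H0.

R = 6, z = 0.0000, p = 1.000000, fail to reject H0.


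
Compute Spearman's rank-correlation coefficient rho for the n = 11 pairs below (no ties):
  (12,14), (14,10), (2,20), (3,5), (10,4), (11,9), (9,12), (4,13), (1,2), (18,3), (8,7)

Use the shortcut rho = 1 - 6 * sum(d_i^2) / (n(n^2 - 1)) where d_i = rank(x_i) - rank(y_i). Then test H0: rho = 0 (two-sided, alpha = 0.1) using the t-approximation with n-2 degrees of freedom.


Step 1: Rank x and y separately (midranks; no ties here).
rank(x): 12->9, 14->10, 2->2, 3->3, 10->7, 11->8, 9->6, 4->4, 1->1, 18->11, 8->5
rank(y): 14->10, 10->7, 20->11, 5->4, 4->3, 9->6, 12->8, 13->9, 2->1, 3->2, 7->5
Step 2: d_i = R_x(i) - R_y(i); compute d_i^2.
  (9-10)^2=1, (10-7)^2=9, (2-11)^2=81, (3-4)^2=1, (7-3)^2=16, (8-6)^2=4, (6-8)^2=4, (4-9)^2=25, (1-1)^2=0, (11-2)^2=81, (5-5)^2=0
sum(d^2) = 222.
Step 3: rho = 1 - 6*222 / (11*(11^2 - 1)) = 1 - 1332/1320 = -0.009091.
Step 4: Under H0, t = rho * sqrt((n-2)/(1-rho^2)) = -0.0273 ~ t(9).
Step 5: Two-sided p-value from the t-distribution with 9 df = 0.978837.
Step 6: alpha = 0.1. fail to reject H0.

rho = -0.0091, p = 0.978837, fail to reject H0 at alpha = 0.1.


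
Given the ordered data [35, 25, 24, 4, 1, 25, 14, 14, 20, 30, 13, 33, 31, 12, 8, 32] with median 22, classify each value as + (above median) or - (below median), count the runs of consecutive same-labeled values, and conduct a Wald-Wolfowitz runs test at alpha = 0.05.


Step 1: Compute median = 22; label A = above, B = below.
Labels in order: AAABBABBBABAABBA  (n_A = 8, n_B = 8)
Step 2: Count runs R = 9.
Step 3: Under H0 (random ordering), E[R] = 2*n_A*n_B/(n_A+n_B) + 1 = 2*8*8/16 + 1 = 9.0000.
        Var[R] = 2*n_A*n_B*(2*n_A*n_B - n_A - n_B) / ((n_A+n_B)^2 * (n_A+n_B-1)) = 14336/3840 = 3.7333.
        SD[R] = 1.9322.
Step 4: R = E[R], so z = 0 with no continuity correction.
Step 5: Two-sided p-value via normal approximation = 2*(1 - Phi(|z|)) = 1.000000.
Step 6: alpha = 0.05. fail to reject H0.

R = 9, z = 0.0000, p = 1.000000, fail to reject H0.


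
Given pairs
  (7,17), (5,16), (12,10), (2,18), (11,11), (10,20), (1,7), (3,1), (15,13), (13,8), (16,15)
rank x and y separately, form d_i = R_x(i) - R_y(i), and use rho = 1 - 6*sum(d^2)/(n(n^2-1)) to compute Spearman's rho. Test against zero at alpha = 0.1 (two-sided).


Step 1: Rank x and y separately (midranks; no ties here).
rank(x): 7->5, 5->4, 12->8, 2->2, 11->7, 10->6, 1->1, 3->3, 15->10, 13->9, 16->11
rank(y): 17->9, 16->8, 10->4, 18->10, 11->5, 20->11, 7->2, 1->1, 13->6, 8->3, 15->7
Step 2: d_i = R_x(i) - R_y(i); compute d_i^2.
  (5-9)^2=16, (4-8)^2=16, (8-4)^2=16, (2-10)^2=64, (7-5)^2=4, (6-11)^2=25, (1-2)^2=1, (3-1)^2=4, (10-6)^2=16, (9-3)^2=36, (11-7)^2=16
sum(d^2) = 214.
Step 3: rho = 1 - 6*214 / (11*(11^2 - 1)) = 1 - 1284/1320 = 0.027273.
Step 4: Under H0, t = rho * sqrt((n-2)/(1-rho^2)) = 0.0818 ~ t(9).
Step 5: Two-sided p-value from the t-distribution with 9 df = 0.936558.
Step 6: alpha = 0.1. fail to reject H0.

rho = 0.0273, p = 0.936558, fail to reject H0 at alpha = 0.1.


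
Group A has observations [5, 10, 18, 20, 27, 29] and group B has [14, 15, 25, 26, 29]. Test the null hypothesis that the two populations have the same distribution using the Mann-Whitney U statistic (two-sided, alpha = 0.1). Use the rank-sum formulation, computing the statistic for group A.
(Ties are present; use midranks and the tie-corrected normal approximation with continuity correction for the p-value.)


Step 1: Combine and sort all 11 observations; assign midranks.
sorted (value, group): (5,X), (10,X), (14,Y), (15,Y), (18,X), (20,X), (25,Y), (26,Y), (27,X), (29,X), (29,Y)
ranks: 5->1, 10->2, 14->3, 15->4, 18->5, 20->6, 25->7, 26->8, 27->9, 29->10.5, 29->10.5
Step 2: Rank sum for X: R1 = 1 + 2 + 5 + 6 + 9 + 10.5 = 33.5.
Step 3: U_X = R1 - n1(n1+1)/2 = 33.5 - 6*7/2 = 33.5 - 21 = 12.5.
       U_Y = n1*n2 - U_X = 30 - 12.5 = 17.5.
Step 4: Ties are present, so use the tie-corrected normal approximation (with continuity correction) for the p-value.
Step 5: p-value = 0.714379; compare to alpha = 0.1. fail to reject H0.

U_X = 12.5, p = 0.714379, fail to reject H0 at alpha = 0.1.


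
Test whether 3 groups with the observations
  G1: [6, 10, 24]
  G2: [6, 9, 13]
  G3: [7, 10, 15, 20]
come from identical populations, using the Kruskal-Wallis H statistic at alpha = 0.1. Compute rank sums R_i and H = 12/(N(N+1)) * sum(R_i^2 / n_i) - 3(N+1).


Step 1: Combine all N = 10 observations and assign midranks.
sorted (value, group, rank): (6,G1,1.5), (6,G2,1.5), (7,G3,3), (9,G2,4), (10,G1,5.5), (10,G3,5.5), (13,G2,7), (15,G3,8), (20,G3,9), (24,G1,10)
Step 2: Sum ranks within each group.
R_1 = 17 (n_1 = 3)
R_2 = 12.5 (n_2 = 3)
R_3 = 25.5 (n_3 = 4)
Step 3: H = 12/(N(N+1)) * sum(R_i^2/n_i) - 3(N+1)
     = 12/(10*11) * (17^2/3 + 12.5^2/3 + 25.5^2/4) - 3*11
     = 0.109091 * 310.979 - 33
     = 0.925000.
Step 4: Ties present; correction factor C = 1 - 12/(10^3 - 10) = 0.987879. Corrected H = 0.925000 / 0.987879 = 0.936350.
Step 5: Under H0, H ~ chi^2(2); p-value = 0.626144.
Step 6: alpha = 0.1. fail to reject H0.

H = 0.9363, df = 2, p = 0.626144, fail to reject H0.


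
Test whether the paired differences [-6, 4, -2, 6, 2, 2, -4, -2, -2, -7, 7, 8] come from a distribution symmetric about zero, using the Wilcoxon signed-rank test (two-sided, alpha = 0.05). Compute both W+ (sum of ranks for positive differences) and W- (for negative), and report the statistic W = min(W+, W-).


Step 1: Drop any zero differences (none here) and take |d_i|.
|d| = [6, 4, 2, 6, 2, 2, 4, 2, 2, 7, 7, 8]
Step 2: Midrank |d_i| (ties get averaged ranks).
ranks: |6|->8.5, |4|->6.5, |2|->3, |6|->8.5, |2|->3, |2|->3, |4|->6.5, |2|->3, |2|->3, |7|->10.5, |7|->10.5, |8|->12
Step 3: Attach original signs; sum ranks with positive sign and with negative sign.
W+ = 6.5 + 8.5 + 3 + 3 + 10.5 + 12 = 43.5
W- = 8.5 + 3 + 6.5 + 3 + 3 + 10.5 = 34.5
(Check: W+ + W- = 78 should equal n(n+1)/2 = 78.)
Step 4: Test statistic W = min(W+, W-) = 34.5.
Step 5: Ties in |d|, so use the tie-corrected normal approximation.
        E[W] = n(n+1)/4 = 12*13/4 = 39.
        Tie groups: |d|=2 (t=5), |d|=4 (t=2), |d|=6 (t=2), |d|=7 (t=2); sum(t^3 - t) = 138.
        Var[W] = n(n+1)(2n+1)/24 - sum(t^3-t)/48 = 3900/24 - 138/48 = 159.625.
        z = (W - E[W]) / sqrt(Var[W]) = (34.5 - 39) / 12.6343 = -0.3562.
        Two-sided p = 2*Phi(z) = 0.721710.
Step 6: alpha = 0.05. fail to reject H0.

W+ = 43.5, W- = 34.5, W = min = 34.5, p = 0.721710, fail to reject H0.


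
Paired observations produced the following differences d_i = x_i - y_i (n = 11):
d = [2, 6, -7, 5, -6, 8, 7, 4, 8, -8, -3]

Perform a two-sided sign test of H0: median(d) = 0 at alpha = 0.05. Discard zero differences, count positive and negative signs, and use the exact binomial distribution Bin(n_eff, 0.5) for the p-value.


Step 1: Discard zero differences. Original n = 11; n_eff = number of nonzero differences = 11.
Nonzero differences (with sign): +2, +6, -7, +5, -6, +8, +7, +4, +8, -8, -3
Step 2: Count signs: positive = 7, negative = 4.
Step 3: Under H0: P(positive) = 0.5, so the number of positives S ~ Bin(11, 0.5).
Step 4: Two-sided exact p-value = sum of Bin(11,0.5) probabilities at or below the observed probability = 0.548828.
Step 5: alpha = 0.05. fail to reject H0.

n_eff = 11, pos = 7, neg = 4, p = 0.548828, fail to reject H0.


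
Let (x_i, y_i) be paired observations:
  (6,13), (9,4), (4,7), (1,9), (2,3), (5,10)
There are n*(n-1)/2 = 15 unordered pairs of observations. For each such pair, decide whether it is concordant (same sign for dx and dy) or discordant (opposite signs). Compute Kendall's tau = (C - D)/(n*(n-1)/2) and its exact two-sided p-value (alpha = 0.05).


Step 1: Enumerate the 15 unordered pairs (i,j) with i<j and classify each by sign(x_j-x_i) * sign(y_j-y_i).
  (1,2):dx=+3,dy=-9->D; (1,3):dx=-2,dy=-6->C; (1,4):dx=-5,dy=-4->C; (1,5):dx=-4,dy=-10->C
  (1,6):dx=-1,dy=-3->C; (2,3):dx=-5,dy=+3->D; (2,4):dx=-8,dy=+5->D; (2,5):dx=-7,dy=-1->C
  (2,6):dx=-4,dy=+6->D; (3,4):dx=-3,dy=+2->D; (3,5):dx=-2,dy=-4->C; (3,6):dx=+1,dy=+3->C
  (4,5):dx=+1,dy=-6->D; (4,6):dx=+4,dy=+1->C; (5,6):dx=+3,dy=+7->C
Step 2: C = 9, D = 6, total pairs = 15.
Step 3: tau = (C - D)/(n(n-1)/2) = (9 - 6)/15 = 0.200000.
Step 4: Exact two-sided p-value (enumerate n! = 720 permutations of y under H0): p = 0.719444.
Step 5: alpha = 0.05. fail to reject H0.

tau_b = 0.2000 (C=9, D=6), p = 0.719444, fail to reject H0.


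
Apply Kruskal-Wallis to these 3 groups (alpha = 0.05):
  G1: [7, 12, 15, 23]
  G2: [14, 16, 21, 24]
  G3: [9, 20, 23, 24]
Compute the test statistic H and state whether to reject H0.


Step 1: Combine all N = 12 observations and assign midranks.
sorted (value, group, rank): (7,G1,1), (9,G3,2), (12,G1,3), (14,G2,4), (15,G1,5), (16,G2,6), (20,G3,7), (21,G2,8), (23,G1,9.5), (23,G3,9.5), (24,G2,11.5), (24,G3,11.5)
Step 2: Sum ranks within each group.
R_1 = 18.5 (n_1 = 4)
R_2 = 29.5 (n_2 = 4)
R_3 = 30 (n_3 = 4)
Step 3: H = 12/(N(N+1)) * sum(R_i^2/n_i) - 3(N+1)
     = 12/(12*13) * (18.5^2/4 + 29.5^2/4 + 30^2/4) - 3*13
     = 0.076923 * 528.125 - 39
     = 1.625000.
Step 4: Ties present; correction factor C = 1 - 12/(12^3 - 12) = 0.993007. Corrected H = 1.625000 / 0.993007 = 1.636444.
Step 5: Under H0, H ~ chi^2(2); p-value = 0.441216.
Step 6: alpha = 0.05. fail to reject H0.

H = 1.6364, df = 2, p = 0.441216, fail to reject H0.


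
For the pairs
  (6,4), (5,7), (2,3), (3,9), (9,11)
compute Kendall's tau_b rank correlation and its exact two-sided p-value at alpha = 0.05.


Step 1: Enumerate the 10 unordered pairs (i,j) with i<j and classify each by sign(x_j-x_i) * sign(y_j-y_i).
  (1,2):dx=-1,dy=+3->D; (1,3):dx=-4,dy=-1->C; (1,4):dx=-3,dy=+5->D; (1,5):dx=+3,dy=+7->C
  (2,3):dx=-3,dy=-4->C; (2,4):dx=-2,dy=+2->D; (2,5):dx=+4,dy=+4->C; (3,4):dx=+1,dy=+6->C
  (3,5):dx=+7,dy=+8->C; (4,5):dx=+6,dy=+2->C
Step 2: C = 7, D = 3, total pairs = 10.
Step 3: tau = (C - D)/(n(n-1)/2) = (7 - 3)/10 = 0.400000.
Step 4: Exact two-sided p-value (enumerate n! = 120 permutations of y under H0): p = 0.483333.
Step 5: alpha = 0.05. fail to reject H0.

tau_b = 0.4000 (C=7, D=3), p = 0.483333, fail to reject H0.


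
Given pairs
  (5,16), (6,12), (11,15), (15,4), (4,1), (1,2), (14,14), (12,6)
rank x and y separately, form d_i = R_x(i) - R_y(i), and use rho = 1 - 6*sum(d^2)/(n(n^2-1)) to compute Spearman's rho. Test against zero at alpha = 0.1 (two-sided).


Step 1: Rank x and y separately (midranks; no ties here).
rank(x): 5->3, 6->4, 11->5, 15->8, 4->2, 1->1, 14->7, 12->6
rank(y): 16->8, 12->5, 15->7, 4->3, 1->1, 2->2, 14->6, 6->4
Step 2: d_i = R_x(i) - R_y(i); compute d_i^2.
  (3-8)^2=25, (4-5)^2=1, (5-7)^2=4, (8-3)^2=25, (2-1)^2=1, (1-2)^2=1, (7-6)^2=1, (6-4)^2=4
sum(d^2) = 62.
Step 3: rho = 1 - 6*62 / (8*(8^2 - 1)) = 1 - 372/504 = 0.261905.
Step 4: Under H0, t = rho * sqrt((n-2)/(1-rho^2)) = 0.6647 ~ t(6).
Step 5: Two-sided p-value from the t-distribution with 6 df = 0.530923.
Step 6: alpha = 0.1. fail to reject H0.

rho = 0.2619, p = 0.530923, fail to reject H0 at alpha = 0.1.


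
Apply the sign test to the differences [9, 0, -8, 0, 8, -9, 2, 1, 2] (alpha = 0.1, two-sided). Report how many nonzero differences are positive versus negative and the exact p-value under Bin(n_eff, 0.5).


Step 1: Discard zero differences. Original n = 9; n_eff = number of nonzero differences = 7.
Nonzero differences (with sign): +9, -8, +8, -9, +2, +1, +2
Step 2: Count signs: positive = 5, negative = 2.
Step 3: Under H0: P(positive) = 0.5, so the number of positives S ~ Bin(7, 0.5).
Step 4: Two-sided exact p-value = sum of Bin(7,0.5) probabilities at or below the observed probability = 0.453125.
Step 5: alpha = 0.1. fail to reject H0.

n_eff = 7, pos = 5, neg = 2, p = 0.453125, fail to reject H0.


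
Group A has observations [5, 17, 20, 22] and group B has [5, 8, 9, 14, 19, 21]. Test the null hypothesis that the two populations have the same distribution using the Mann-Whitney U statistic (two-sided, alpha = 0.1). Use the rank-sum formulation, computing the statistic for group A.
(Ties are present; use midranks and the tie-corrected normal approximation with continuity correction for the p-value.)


Step 1: Combine and sort all 10 observations; assign midranks.
sorted (value, group): (5,X), (5,Y), (8,Y), (9,Y), (14,Y), (17,X), (19,Y), (20,X), (21,Y), (22,X)
ranks: 5->1.5, 5->1.5, 8->3, 9->4, 14->5, 17->6, 19->7, 20->8, 21->9, 22->10
Step 2: Rank sum for X: R1 = 1.5 + 6 + 8 + 10 = 25.5.
Step 3: U_X = R1 - n1(n1+1)/2 = 25.5 - 4*5/2 = 25.5 - 10 = 15.5.
       U_Y = n1*n2 - U_X = 24 - 15.5 = 8.5.
Step 4: Ties are present, so use the tie-corrected normal approximation (with continuity correction) for the p-value.
Step 5: p-value = 0.521166; compare to alpha = 0.1. fail to reject H0.

U_X = 15.5, p = 0.521166, fail to reject H0 at alpha = 0.1.


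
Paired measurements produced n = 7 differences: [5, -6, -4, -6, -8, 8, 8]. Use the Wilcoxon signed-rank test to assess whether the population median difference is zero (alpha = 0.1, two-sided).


Step 1: Drop any zero differences (none here) and take |d_i|.
|d| = [5, 6, 4, 6, 8, 8, 8]
Step 2: Midrank |d_i| (ties get averaged ranks).
ranks: |5|->2, |6|->3.5, |4|->1, |6|->3.5, |8|->6, |8|->6, |8|->6
Step 3: Attach original signs; sum ranks with positive sign and with negative sign.
W+ = 2 + 6 + 6 = 14
W- = 3.5 + 1 + 3.5 + 6 = 14
(Check: W+ + W- = 28 should equal n(n+1)/2 = 28.)
Step 4: Test statistic W = min(W+, W-) = 14.
Step 5: Ties in |d|, so use the tie-corrected normal approximation.
        E[W] = n(n+1)/4 = 7*8/4 = 14.
        Tie groups: |d|=6 (t=2), |d|=8 (t=3); sum(t^3 - t) = 30.
        Var[W] = n(n+1)(2n+1)/24 - sum(t^3-t)/48 = 840/24 - 30/48 = 34.375.
        z = (W - E[W]) / sqrt(Var[W]) = (14 - 14) / 5.8630 = 0.0000.
        Two-sided p = 2*Phi(z) = 1.000000.
Step 6: alpha = 0.1. fail to reject H0.

W+ = 14, W- = 14, W = min = 14, p = 1.000000, fail to reject H0.


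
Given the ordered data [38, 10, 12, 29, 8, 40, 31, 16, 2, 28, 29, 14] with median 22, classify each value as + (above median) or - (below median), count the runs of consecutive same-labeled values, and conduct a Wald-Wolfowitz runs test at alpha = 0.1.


Step 1: Compute median = 22; label A = above, B = below.
Labels in order: ABBABAABBAAB  (n_A = 6, n_B = 6)
Step 2: Count runs R = 8.
Step 3: Under H0 (random ordering), E[R] = 2*n_A*n_B/(n_A+n_B) + 1 = 2*6*6/12 + 1 = 7.0000.
        Var[R] = 2*n_A*n_B*(2*n_A*n_B - n_A - n_B) / ((n_A+n_B)^2 * (n_A+n_B-1)) = 4320/1584 = 2.7273.
        SD[R] = 1.6514.
Step 4: Continuity-corrected z = (R - 0.5 - E[R]) / SD[R] = (8 - 0.5 - 7.0000) / 1.6514 = 0.3028.
Step 5: Two-sided p-value via normal approximation = 2*(1 - Phi(|z|)) = 0.762069.
Step 6: alpha = 0.1. fail to reject H0.

R = 8, z = 0.3028, p = 0.762069, fail to reject H0.


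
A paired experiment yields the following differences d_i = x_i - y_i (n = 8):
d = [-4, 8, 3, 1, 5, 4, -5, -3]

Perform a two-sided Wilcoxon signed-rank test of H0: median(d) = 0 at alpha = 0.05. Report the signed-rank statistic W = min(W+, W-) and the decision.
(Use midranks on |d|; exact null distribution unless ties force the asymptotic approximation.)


Step 1: Drop any zero differences (none here) and take |d_i|.
|d| = [4, 8, 3, 1, 5, 4, 5, 3]
Step 2: Midrank |d_i| (ties get averaged ranks).
ranks: |4|->4.5, |8|->8, |3|->2.5, |1|->1, |5|->6.5, |4|->4.5, |5|->6.5, |3|->2.5
Step 3: Attach original signs; sum ranks with positive sign and with negative sign.
W+ = 8 + 2.5 + 1 + 6.5 + 4.5 = 22.5
W- = 4.5 + 6.5 + 2.5 = 13.5
(Check: W+ + W- = 36 should equal n(n+1)/2 = 36.)
Step 4: Test statistic W = min(W+, W-) = 13.5.
Step 5: Ties in |d|, so use the tie-corrected normal approximation.
        E[W] = n(n+1)/4 = 8*9/4 = 18.
        Tie groups: |d|=3 (t=2), |d|=4 (t=2), |d|=5 (t=2); sum(t^3 - t) = 18.
        Var[W] = n(n+1)(2n+1)/24 - sum(t^3-t)/48 = 1224/24 - 18/48 = 50.625.
        z = (W - E[W]) / sqrt(Var[W]) = (13.5 - 18) / 7.1151 = -0.6325.
        Two-sided p = 2*Phi(z) = 0.527089.
Step 6: alpha = 0.05. fail to reject H0.

W+ = 22.5, W- = 13.5, W = min = 13.5, p = 0.527089, fail to reject H0.


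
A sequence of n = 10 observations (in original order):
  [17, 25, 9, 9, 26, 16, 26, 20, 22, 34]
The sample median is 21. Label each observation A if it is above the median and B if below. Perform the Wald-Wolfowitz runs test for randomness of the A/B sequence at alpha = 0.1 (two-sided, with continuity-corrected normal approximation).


Step 1: Compute median = 21; label A = above, B = below.
Labels in order: BABBABABAA  (n_A = 5, n_B = 5)
Step 2: Count runs R = 8.
Step 3: Under H0 (random ordering), E[R] = 2*n_A*n_B/(n_A+n_B) + 1 = 2*5*5/10 + 1 = 6.0000.
        Var[R] = 2*n_A*n_B*(2*n_A*n_B - n_A - n_B) / ((n_A+n_B)^2 * (n_A+n_B-1)) = 2000/900 = 2.2222.
        SD[R] = 1.4907.
Step 4: Continuity-corrected z = (R - 0.5 - E[R]) / SD[R] = (8 - 0.5 - 6.0000) / 1.4907 = 1.0062.
Step 5: Two-sided p-value via normal approximation = 2*(1 - Phi(|z|)) = 0.314305.
Step 6: alpha = 0.1. fail to reject H0.

R = 8, z = 1.0062, p = 0.314305, fail to reject H0.


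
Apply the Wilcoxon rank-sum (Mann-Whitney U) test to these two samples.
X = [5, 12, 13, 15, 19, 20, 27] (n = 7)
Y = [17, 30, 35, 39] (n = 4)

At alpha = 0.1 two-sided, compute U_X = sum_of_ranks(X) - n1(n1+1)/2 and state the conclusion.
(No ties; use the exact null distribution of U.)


Step 1: Combine and sort all 11 observations; assign midranks.
sorted (value, group): (5,X), (12,X), (13,X), (15,X), (17,Y), (19,X), (20,X), (27,X), (30,Y), (35,Y), (39,Y)
ranks: 5->1, 12->2, 13->3, 15->4, 17->5, 19->6, 20->7, 27->8, 30->9, 35->10, 39->11
Step 2: Rank sum for X: R1 = 1 + 2 + 3 + 4 + 6 + 7 + 8 = 31.
Step 3: U_X = R1 - n1(n1+1)/2 = 31 - 7*8/2 = 31 - 28 = 3.
       U_Y = n1*n2 - U_X = 28 - 3 = 25.
Step 4: No ties, so the exact null distribution of U (based on enumerating the C(11,7) = 330 equally likely rank assignments) gives the two-sided p-value.
Step 5: p-value = 0.042424; compare to alpha = 0.1. reject H0.

U_X = 3, p = 0.042424, reject H0 at alpha = 0.1.


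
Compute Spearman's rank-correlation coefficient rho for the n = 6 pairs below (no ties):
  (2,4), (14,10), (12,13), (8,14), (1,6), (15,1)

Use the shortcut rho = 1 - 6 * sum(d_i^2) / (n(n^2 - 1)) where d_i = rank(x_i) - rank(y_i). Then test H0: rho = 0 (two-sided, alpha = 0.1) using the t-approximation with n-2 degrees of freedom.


Step 1: Rank x and y separately (midranks; no ties here).
rank(x): 2->2, 14->5, 12->4, 8->3, 1->1, 15->6
rank(y): 4->2, 10->4, 13->5, 14->6, 6->3, 1->1
Step 2: d_i = R_x(i) - R_y(i); compute d_i^2.
  (2-2)^2=0, (5-4)^2=1, (4-5)^2=1, (3-6)^2=9, (1-3)^2=4, (6-1)^2=25
sum(d^2) = 40.
Step 3: rho = 1 - 6*40 / (6*(6^2 - 1)) = 1 - 240/210 = -0.142857.
Step 4: Under H0, t = rho * sqrt((n-2)/(1-rho^2)) = -0.2887 ~ t(4).
Step 5: Two-sided p-value from the t-distribution with 4 df = 0.787172.
Step 6: alpha = 0.1. fail to reject H0.

rho = -0.1429, p = 0.787172, fail to reject H0 at alpha = 0.1.


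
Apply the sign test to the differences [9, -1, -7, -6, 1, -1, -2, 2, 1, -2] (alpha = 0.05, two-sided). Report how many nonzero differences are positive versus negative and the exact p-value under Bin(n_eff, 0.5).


Step 1: Discard zero differences. Original n = 10; n_eff = number of nonzero differences = 10.
Nonzero differences (with sign): +9, -1, -7, -6, +1, -1, -2, +2, +1, -2
Step 2: Count signs: positive = 4, negative = 6.
Step 3: Under H0: P(positive) = 0.5, so the number of positives S ~ Bin(10, 0.5).
Step 4: Two-sided exact p-value = sum of Bin(10,0.5) probabilities at or below the observed probability = 0.753906.
Step 5: alpha = 0.05. fail to reject H0.

n_eff = 10, pos = 4, neg = 6, p = 0.753906, fail to reject H0.


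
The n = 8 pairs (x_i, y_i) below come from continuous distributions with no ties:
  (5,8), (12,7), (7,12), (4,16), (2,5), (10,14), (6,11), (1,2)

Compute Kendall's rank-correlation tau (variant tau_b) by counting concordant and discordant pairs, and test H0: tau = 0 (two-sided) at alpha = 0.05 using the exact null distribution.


Step 1: Enumerate the 28 unordered pairs (i,j) with i<j and classify each by sign(x_j-x_i) * sign(y_j-y_i).
  (1,2):dx=+7,dy=-1->D; (1,3):dx=+2,dy=+4->C; (1,4):dx=-1,dy=+8->D; (1,5):dx=-3,dy=-3->C
  (1,6):dx=+5,dy=+6->C; (1,7):dx=+1,dy=+3->C; (1,8):dx=-4,dy=-6->C; (2,3):dx=-5,dy=+5->D
  (2,4):dx=-8,dy=+9->D; (2,5):dx=-10,dy=-2->C; (2,6):dx=-2,dy=+7->D; (2,7):dx=-6,dy=+4->D
  (2,8):dx=-11,dy=-5->C; (3,4):dx=-3,dy=+4->D; (3,5):dx=-5,dy=-7->C; (3,6):dx=+3,dy=+2->C
  (3,7):dx=-1,dy=-1->C; (3,8):dx=-6,dy=-10->C; (4,5):dx=-2,dy=-11->C; (4,6):dx=+6,dy=-2->D
  (4,7):dx=+2,dy=-5->D; (4,8):dx=-3,dy=-14->C; (5,6):dx=+8,dy=+9->C; (5,7):dx=+4,dy=+6->C
  (5,8):dx=-1,dy=-3->C; (6,7):dx=-4,dy=-3->C; (6,8):dx=-9,dy=-12->C; (7,8):dx=-5,dy=-9->C
Step 2: C = 19, D = 9, total pairs = 28.
Step 3: tau = (C - D)/(n(n-1)/2) = (19 - 9)/28 = 0.357143.
Step 4: Exact two-sided p-value (enumerate n! = 40320 permutations of y under H0): p = 0.275099.
Step 5: alpha = 0.05. fail to reject H0.

tau_b = 0.3571 (C=19, D=9), p = 0.275099, fail to reject H0.


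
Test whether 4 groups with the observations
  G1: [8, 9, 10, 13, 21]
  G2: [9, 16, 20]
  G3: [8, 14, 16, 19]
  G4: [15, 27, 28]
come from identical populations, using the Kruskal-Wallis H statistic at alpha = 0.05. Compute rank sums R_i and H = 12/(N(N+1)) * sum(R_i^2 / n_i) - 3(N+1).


Step 1: Combine all N = 15 observations and assign midranks.
sorted (value, group, rank): (8,G1,1.5), (8,G3,1.5), (9,G1,3.5), (9,G2,3.5), (10,G1,5), (13,G1,6), (14,G3,7), (15,G4,8), (16,G2,9.5), (16,G3,9.5), (19,G3,11), (20,G2,12), (21,G1,13), (27,G4,14), (28,G4,15)
Step 2: Sum ranks within each group.
R_1 = 29 (n_1 = 5)
R_2 = 25 (n_2 = 3)
R_3 = 29 (n_3 = 4)
R_4 = 37 (n_4 = 3)
Step 3: H = 12/(N(N+1)) * sum(R_i^2/n_i) - 3(N+1)
     = 12/(15*16) * (29^2/5 + 25^2/3 + 29^2/4 + 37^2/3) - 3*16
     = 0.050000 * 1043.12 - 48
     = 4.155833.
Step 4: Ties present; correction factor C = 1 - 18/(15^3 - 15) = 0.994643. Corrected H = 4.155833 / 0.994643 = 4.178217.
Step 5: Under H0, H ~ chi^2(3); p-value = 0.242852.
Step 6: alpha = 0.05. fail to reject H0.

H = 4.1782, df = 3, p = 0.242852, fail to reject H0.


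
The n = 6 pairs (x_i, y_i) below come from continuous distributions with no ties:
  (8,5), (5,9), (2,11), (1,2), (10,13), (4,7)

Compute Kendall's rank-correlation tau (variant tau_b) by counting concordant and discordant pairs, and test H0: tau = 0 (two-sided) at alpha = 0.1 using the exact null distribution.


Step 1: Enumerate the 15 unordered pairs (i,j) with i<j and classify each by sign(x_j-x_i) * sign(y_j-y_i).
  (1,2):dx=-3,dy=+4->D; (1,3):dx=-6,dy=+6->D; (1,4):dx=-7,dy=-3->C; (1,5):dx=+2,dy=+8->C
  (1,6):dx=-4,dy=+2->D; (2,3):dx=-3,dy=+2->D; (2,4):dx=-4,dy=-7->C; (2,5):dx=+5,dy=+4->C
  (2,6):dx=-1,dy=-2->C; (3,4):dx=-1,dy=-9->C; (3,5):dx=+8,dy=+2->C; (3,6):dx=+2,dy=-4->D
  (4,5):dx=+9,dy=+11->C; (4,6):dx=+3,dy=+5->C; (5,6):dx=-6,dy=-6->C
Step 2: C = 10, D = 5, total pairs = 15.
Step 3: tau = (C - D)/(n(n-1)/2) = (10 - 5)/15 = 0.333333.
Step 4: Exact two-sided p-value (enumerate n! = 720 permutations of y under H0): p = 0.469444.
Step 5: alpha = 0.1. fail to reject H0.

tau_b = 0.3333 (C=10, D=5), p = 0.469444, fail to reject H0.


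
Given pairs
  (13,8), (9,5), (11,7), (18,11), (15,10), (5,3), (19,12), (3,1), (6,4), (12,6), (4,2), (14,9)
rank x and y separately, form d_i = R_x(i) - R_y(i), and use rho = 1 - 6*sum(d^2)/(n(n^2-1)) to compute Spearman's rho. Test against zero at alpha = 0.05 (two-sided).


Step 1: Rank x and y separately (midranks; no ties here).
rank(x): 13->8, 9->5, 11->6, 18->11, 15->10, 5->3, 19->12, 3->1, 6->4, 12->7, 4->2, 14->9
rank(y): 8->8, 5->5, 7->7, 11->11, 10->10, 3->3, 12->12, 1->1, 4->4, 6->6, 2->2, 9->9
Step 2: d_i = R_x(i) - R_y(i); compute d_i^2.
  (8-8)^2=0, (5-5)^2=0, (6-7)^2=1, (11-11)^2=0, (10-10)^2=0, (3-3)^2=0, (12-12)^2=0, (1-1)^2=0, (4-4)^2=0, (7-6)^2=1, (2-2)^2=0, (9-9)^2=0
sum(d^2) = 2.
Step 3: rho = 1 - 6*2 / (12*(12^2 - 1)) = 1 - 12/1716 = 0.993007.
Step 4: Under H0, t = rho * sqrt((n-2)/(1-rho^2)) = 26.5990 ~ t(10).
Step 5: Two-sided p-value from the t-distribution with 10 df = 0.000000.
Step 6: alpha = 0.05. reject H0.

rho = 0.9930, p = 0.000000, reject H0 at alpha = 0.05.


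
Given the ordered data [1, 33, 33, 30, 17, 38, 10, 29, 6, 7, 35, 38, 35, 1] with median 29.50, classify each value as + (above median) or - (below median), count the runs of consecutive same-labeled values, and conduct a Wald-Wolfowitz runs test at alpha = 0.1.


Step 1: Compute median = 29.50; label A = above, B = below.
Labels in order: BAAABABBBBAAAB  (n_A = 7, n_B = 7)
Step 2: Count runs R = 7.
Step 3: Under H0 (random ordering), E[R] = 2*n_A*n_B/(n_A+n_B) + 1 = 2*7*7/14 + 1 = 8.0000.
        Var[R] = 2*n_A*n_B*(2*n_A*n_B - n_A - n_B) / ((n_A+n_B)^2 * (n_A+n_B-1)) = 8232/2548 = 3.2308.
        SD[R] = 1.7974.
Step 4: Continuity-corrected z = (R + 0.5 - E[R]) / SD[R] = (7 + 0.5 - 8.0000) / 1.7974 = -0.2782.
Step 5: Two-sided p-value via normal approximation = 2*(1 - Phi(|z|)) = 0.780879.
Step 6: alpha = 0.1. fail to reject H0.

R = 7, z = -0.2782, p = 0.780879, fail to reject H0.


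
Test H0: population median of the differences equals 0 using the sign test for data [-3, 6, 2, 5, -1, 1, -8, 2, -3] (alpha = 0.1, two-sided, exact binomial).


Step 1: Discard zero differences. Original n = 9; n_eff = number of nonzero differences = 9.
Nonzero differences (with sign): -3, +6, +2, +5, -1, +1, -8, +2, -3
Step 2: Count signs: positive = 5, negative = 4.
Step 3: Under H0: P(positive) = 0.5, so the number of positives S ~ Bin(9, 0.5).
Step 4: Two-sided exact p-value = sum of Bin(9,0.5) probabilities at or below the observed probability = 1.000000.
Step 5: alpha = 0.1. fail to reject H0.

n_eff = 9, pos = 5, neg = 4, p = 1.000000, fail to reject H0.


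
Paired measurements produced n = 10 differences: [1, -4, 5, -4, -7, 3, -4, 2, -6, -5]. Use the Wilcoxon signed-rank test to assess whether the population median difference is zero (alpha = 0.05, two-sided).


Step 1: Drop any zero differences (none here) and take |d_i|.
|d| = [1, 4, 5, 4, 7, 3, 4, 2, 6, 5]
Step 2: Midrank |d_i| (ties get averaged ranks).
ranks: |1|->1, |4|->5, |5|->7.5, |4|->5, |7|->10, |3|->3, |4|->5, |2|->2, |6|->9, |5|->7.5
Step 3: Attach original signs; sum ranks with positive sign and with negative sign.
W+ = 1 + 7.5 + 3 + 2 = 13.5
W- = 5 + 5 + 10 + 5 + 9 + 7.5 = 41.5
(Check: W+ + W- = 55 should equal n(n+1)/2 = 55.)
Step 4: Test statistic W = min(W+, W-) = 13.5.
Step 5: Ties in |d|, so use the tie-corrected normal approximation.
        E[W] = n(n+1)/4 = 10*11/4 = 27.5.
        Tie groups: |d|=4 (t=3), |d|=5 (t=2); sum(t^3 - t) = 30.
        Var[W] = n(n+1)(2n+1)/24 - sum(t^3-t)/48 = 2310/24 - 30/48 = 95.625.
        z = (W - E[W]) / sqrt(Var[W]) = (13.5 - 27.5) / 9.7788 = -1.4317.
        Two-sided p = 2*Phi(z) = 0.152239.
Step 6: alpha = 0.05. fail to reject H0.

W+ = 13.5, W- = 41.5, W = min = 13.5, p = 0.152239, fail to reject H0.


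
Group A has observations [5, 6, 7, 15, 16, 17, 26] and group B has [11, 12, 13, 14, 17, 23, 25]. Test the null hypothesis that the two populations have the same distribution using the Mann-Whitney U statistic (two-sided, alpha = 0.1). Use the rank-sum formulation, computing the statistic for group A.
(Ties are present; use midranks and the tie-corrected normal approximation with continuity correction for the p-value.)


Step 1: Combine and sort all 14 observations; assign midranks.
sorted (value, group): (5,X), (6,X), (7,X), (11,Y), (12,Y), (13,Y), (14,Y), (15,X), (16,X), (17,X), (17,Y), (23,Y), (25,Y), (26,X)
ranks: 5->1, 6->2, 7->3, 11->4, 12->5, 13->6, 14->7, 15->8, 16->9, 17->10.5, 17->10.5, 23->12, 25->13, 26->14
Step 2: Rank sum for X: R1 = 1 + 2 + 3 + 8 + 9 + 10.5 + 14 = 47.5.
Step 3: U_X = R1 - n1(n1+1)/2 = 47.5 - 7*8/2 = 47.5 - 28 = 19.5.
       U_Y = n1*n2 - U_X = 49 - 19.5 = 29.5.
Step 4: Ties are present, so use the tie-corrected normal approximation (with continuity correction) for the p-value.
Step 5: p-value = 0.564871; compare to alpha = 0.1. fail to reject H0.

U_X = 19.5, p = 0.564871, fail to reject H0 at alpha = 0.1.


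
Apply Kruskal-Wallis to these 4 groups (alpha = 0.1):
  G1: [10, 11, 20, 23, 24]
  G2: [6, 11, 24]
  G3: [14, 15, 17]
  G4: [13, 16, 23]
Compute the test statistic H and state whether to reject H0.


Step 1: Combine all N = 14 observations and assign midranks.
sorted (value, group, rank): (6,G2,1), (10,G1,2), (11,G1,3.5), (11,G2,3.5), (13,G4,5), (14,G3,6), (15,G3,7), (16,G4,8), (17,G3,9), (20,G1,10), (23,G1,11.5), (23,G4,11.5), (24,G1,13.5), (24,G2,13.5)
Step 2: Sum ranks within each group.
R_1 = 40.5 (n_1 = 5)
R_2 = 18 (n_2 = 3)
R_3 = 22 (n_3 = 3)
R_4 = 24.5 (n_4 = 3)
Step 3: H = 12/(N(N+1)) * sum(R_i^2/n_i) - 3(N+1)
     = 12/(14*15) * (40.5^2/5 + 18^2/3 + 22^2/3 + 24.5^2/3) - 3*15
     = 0.057143 * 797.467 - 45
     = 0.569524.
Step 4: Ties present; correction factor C = 1 - 18/(14^3 - 14) = 0.993407. Corrected H = 0.569524 / 0.993407 = 0.573304.
Step 5: Under H0, H ~ chi^2(3); p-value = 0.902516.
Step 6: alpha = 0.1. fail to reject H0.

H = 0.5733, df = 3, p = 0.902516, fail to reject H0.


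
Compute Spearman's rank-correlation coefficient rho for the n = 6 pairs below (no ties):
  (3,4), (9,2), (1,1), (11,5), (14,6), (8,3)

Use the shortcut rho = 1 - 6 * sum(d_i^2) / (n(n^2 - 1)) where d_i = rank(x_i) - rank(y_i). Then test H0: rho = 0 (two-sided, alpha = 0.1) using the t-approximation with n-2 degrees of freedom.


Step 1: Rank x and y separately (midranks; no ties here).
rank(x): 3->2, 9->4, 1->1, 11->5, 14->6, 8->3
rank(y): 4->4, 2->2, 1->1, 5->5, 6->6, 3->3
Step 2: d_i = R_x(i) - R_y(i); compute d_i^2.
  (2-4)^2=4, (4-2)^2=4, (1-1)^2=0, (5-5)^2=0, (6-6)^2=0, (3-3)^2=0
sum(d^2) = 8.
Step 3: rho = 1 - 6*8 / (6*(6^2 - 1)) = 1 - 48/210 = 0.771429.
Step 4: Under H0, t = rho * sqrt((n-2)/(1-rho^2)) = 2.4247 ~ t(4).
Step 5: Two-sided p-value from the t-distribution with 4 df = 0.072397.
Step 6: alpha = 0.1. reject H0.

rho = 0.7714, p = 0.072397, reject H0 at alpha = 0.1.


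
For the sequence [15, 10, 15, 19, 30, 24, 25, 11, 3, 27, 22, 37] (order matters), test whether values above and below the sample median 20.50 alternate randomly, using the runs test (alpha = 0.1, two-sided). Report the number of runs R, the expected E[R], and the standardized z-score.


Step 1: Compute median = 20.50; label A = above, B = below.
Labels in order: BBBBAAABBAAA  (n_A = 6, n_B = 6)
Step 2: Count runs R = 4.
Step 3: Under H0 (random ordering), E[R] = 2*n_A*n_B/(n_A+n_B) + 1 = 2*6*6/12 + 1 = 7.0000.
        Var[R] = 2*n_A*n_B*(2*n_A*n_B - n_A - n_B) / ((n_A+n_B)^2 * (n_A+n_B-1)) = 4320/1584 = 2.7273.
        SD[R] = 1.6514.
Step 4: Continuity-corrected z = (R + 0.5 - E[R]) / SD[R] = (4 + 0.5 - 7.0000) / 1.6514 = -1.5138.
Step 5: Two-sided p-value via normal approximation = 2*(1 - Phi(|z|)) = 0.130070.
Step 6: alpha = 0.1. fail to reject H0.

R = 4, z = -1.5138, p = 0.130070, fail to reject H0.


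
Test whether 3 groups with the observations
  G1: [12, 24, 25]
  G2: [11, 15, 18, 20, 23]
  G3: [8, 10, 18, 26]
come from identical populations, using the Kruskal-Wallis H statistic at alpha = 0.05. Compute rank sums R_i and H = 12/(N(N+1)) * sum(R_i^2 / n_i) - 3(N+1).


Step 1: Combine all N = 12 observations and assign midranks.
sorted (value, group, rank): (8,G3,1), (10,G3,2), (11,G2,3), (12,G1,4), (15,G2,5), (18,G2,6.5), (18,G3,6.5), (20,G2,8), (23,G2,9), (24,G1,10), (25,G1,11), (26,G3,12)
Step 2: Sum ranks within each group.
R_1 = 25 (n_1 = 3)
R_2 = 31.5 (n_2 = 5)
R_3 = 21.5 (n_3 = 4)
Step 3: H = 12/(N(N+1)) * sum(R_i^2/n_i) - 3(N+1)
     = 12/(12*13) * (25^2/3 + 31.5^2/5 + 21.5^2/4) - 3*13
     = 0.076923 * 522.346 - 39
     = 1.180449.
Step 4: Ties present; correction factor C = 1 - 6/(12^3 - 12) = 0.996503. Corrected H = 1.180449 / 0.996503 = 1.184591.
Step 5: Under H0, H ~ chi^2(2); p-value = 0.553056.
Step 6: alpha = 0.05. fail to reject H0.

H = 1.1846, df = 2, p = 0.553056, fail to reject H0.


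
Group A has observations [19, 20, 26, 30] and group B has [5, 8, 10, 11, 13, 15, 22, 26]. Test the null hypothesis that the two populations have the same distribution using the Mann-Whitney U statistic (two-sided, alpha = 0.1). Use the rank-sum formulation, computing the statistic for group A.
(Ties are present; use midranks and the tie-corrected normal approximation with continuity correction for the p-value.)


Step 1: Combine and sort all 12 observations; assign midranks.
sorted (value, group): (5,Y), (8,Y), (10,Y), (11,Y), (13,Y), (15,Y), (19,X), (20,X), (22,Y), (26,X), (26,Y), (30,X)
ranks: 5->1, 8->2, 10->3, 11->4, 13->5, 15->6, 19->7, 20->8, 22->9, 26->10.5, 26->10.5, 30->12
Step 2: Rank sum for X: R1 = 7 + 8 + 10.5 + 12 = 37.5.
Step 3: U_X = R1 - n1(n1+1)/2 = 37.5 - 4*5/2 = 37.5 - 10 = 27.5.
       U_Y = n1*n2 - U_X = 32 - 27.5 = 4.5.
Step 4: Ties are present, so use the tie-corrected normal approximation (with continuity correction) for the p-value.
Step 5: p-value = 0.061271; compare to alpha = 0.1. reject H0.

U_X = 27.5, p = 0.061271, reject H0 at alpha = 0.1.


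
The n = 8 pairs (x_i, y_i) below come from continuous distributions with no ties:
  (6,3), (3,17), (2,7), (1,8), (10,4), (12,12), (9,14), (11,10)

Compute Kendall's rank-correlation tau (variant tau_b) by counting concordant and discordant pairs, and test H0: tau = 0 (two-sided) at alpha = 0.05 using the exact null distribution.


Step 1: Enumerate the 28 unordered pairs (i,j) with i<j and classify each by sign(x_j-x_i) * sign(y_j-y_i).
  (1,2):dx=-3,dy=+14->D; (1,3):dx=-4,dy=+4->D; (1,4):dx=-5,dy=+5->D; (1,5):dx=+4,dy=+1->C
  (1,6):dx=+6,dy=+9->C; (1,7):dx=+3,dy=+11->C; (1,8):dx=+5,dy=+7->C; (2,3):dx=-1,dy=-10->C
  (2,4):dx=-2,dy=-9->C; (2,5):dx=+7,dy=-13->D; (2,6):dx=+9,dy=-5->D; (2,7):dx=+6,dy=-3->D
  (2,8):dx=+8,dy=-7->D; (3,4):dx=-1,dy=+1->D; (3,5):dx=+8,dy=-3->D; (3,6):dx=+10,dy=+5->C
  (3,7):dx=+7,dy=+7->C; (3,8):dx=+9,dy=+3->C; (4,5):dx=+9,dy=-4->D; (4,6):dx=+11,dy=+4->C
  (4,7):dx=+8,dy=+6->C; (4,8):dx=+10,dy=+2->C; (5,6):dx=+2,dy=+8->C; (5,7):dx=-1,dy=+10->D
  (5,8):dx=+1,dy=+6->C; (6,7):dx=-3,dy=+2->D; (6,8):dx=-1,dy=-2->C; (7,8):dx=+2,dy=-4->D
Step 2: C = 15, D = 13, total pairs = 28.
Step 3: tau = (C - D)/(n(n-1)/2) = (15 - 13)/28 = 0.071429.
Step 4: Exact two-sided p-value (enumerate n! = 40320 permutations of y under H0): p = 0.904861.
Step 5: alpha = 0.05. fail to reject H0.

tau_b = 0.0714 (C=15, D=13), p = 0.904861, fail to reject H0.


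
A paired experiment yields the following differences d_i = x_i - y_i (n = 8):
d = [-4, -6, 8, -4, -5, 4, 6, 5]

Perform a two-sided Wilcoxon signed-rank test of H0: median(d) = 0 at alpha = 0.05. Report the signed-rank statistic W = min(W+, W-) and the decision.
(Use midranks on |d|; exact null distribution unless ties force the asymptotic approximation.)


Step 1: Drop any zero differences (none here) and take |d_i|.
|d| = [4, 6, 8, 4, 5, 4, 6, 5]
Step 2: Midrank |d_i| (ties get averaged ranks).
ranks: |4|->2, |6|->6.5, |8|->8, |4|->2, |5|->4.5, |4|->2, |6|->6.5, |5|->4.5
Step 3: Attach original signs; sum ranks with positive sign and with negative sign.
W+ = 8 + 2 + 6.5 + 4.5 = 21
W- = 2 + 6.5 + 2 + 4.5 = 15
(Check: W+ + W- = 36 should equal n(n+1)/2 = 36.)
Step 4: Test statistic W = min(W+, W-) = 15.
Step 5: Ties in |d|, so use the tie-corrected normal approximation.
        E[W] = n(n+1)/4 = 8*9/4 = 18.
        Tie groups: |d|=4 (t=3), |d|=5 (t=2), |d|=6 (t=2); sum(t^3 - t) = 36.
        Var[W] = n(n+1)(2n+1)/24 - sum(t^3-t)/48 = 1224/24 - 36/48 = 50.25.
        z = (W - E[W]) / sqrt(Var[W]) = (15 - 18) / 7.0887 = -0.4232.
        Two-sided p = 2*Phi(z) = 0.672144.
Step 6: alpha = 0.05. fail to reject H0.

W+ = 21, W- = 15, W = min = 15, p = 0.672144, fail to reject H0.


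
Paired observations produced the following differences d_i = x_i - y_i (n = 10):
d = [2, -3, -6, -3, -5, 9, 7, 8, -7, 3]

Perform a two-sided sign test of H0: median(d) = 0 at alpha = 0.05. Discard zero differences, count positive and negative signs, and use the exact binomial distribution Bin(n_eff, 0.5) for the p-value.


Step 1: Discard zero differences. Original n = 10; n_eff = number of nonzero differences = 10.
Nonzero differences (with sign): +2, -3, -6, -3, -5, +9, +7, +8, -7, +3
Step 2: Count signs: positive = 5, negative = 5.
Step 3: Under H0: P(positive) = 0.5, so the number of positives S ~ Bin(10, 0.5).
Step 4: Two-sided exact p-value = sum of Bin(10,0.5) probabilities at or below the observed probability = 1.000000.
Step 5: alpha = 0.05. fail to reject H0.

n_eff = 10, pos = 5, neg = 5, p = 1.000000, fail to reject H0.
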